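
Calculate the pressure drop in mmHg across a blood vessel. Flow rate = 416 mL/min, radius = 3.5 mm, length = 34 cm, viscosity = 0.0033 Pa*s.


dP = 8*mu*L*Q / (pi*r^4)
Q = 416 mL/min = 6.93333e-06 m^3/s
dP = 132.009 Pa = 132.009 / 133.322 mmHg = 0.9902 mmHg


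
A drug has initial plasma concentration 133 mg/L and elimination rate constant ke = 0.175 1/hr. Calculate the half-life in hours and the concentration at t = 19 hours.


t_half = ln(2) / ke = 0.693147 / 0.175 = 3.961 hr
C(t) = C0 * exp(-ke*t) = 133 * exp(-0.175*19)
C(19) = 4.784 mg/L


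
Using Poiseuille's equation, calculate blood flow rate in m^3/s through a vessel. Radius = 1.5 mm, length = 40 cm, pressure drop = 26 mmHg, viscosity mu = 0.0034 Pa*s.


Q = pi*r^4*dP / (8*mu*L)
r = 0.0015 m, L = 0.4 m
dP = 26 mmHg = 3466.372 Pa
Q = 5.0671e-06 m^3/s


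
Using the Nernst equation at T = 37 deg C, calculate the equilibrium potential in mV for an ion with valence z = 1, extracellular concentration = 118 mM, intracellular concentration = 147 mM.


E = (RT/(zF)) * ln(C_out/C_in)
T = 37 + 273.15 = 310.15 K
E = (8.314 * 310.15 / (1 * 96485)) * ln(118/147)
E = -5.873 mV


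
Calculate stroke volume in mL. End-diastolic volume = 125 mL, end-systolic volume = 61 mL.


SV = EDV - ESV
SV = 125 - 61
SV = 64 mL


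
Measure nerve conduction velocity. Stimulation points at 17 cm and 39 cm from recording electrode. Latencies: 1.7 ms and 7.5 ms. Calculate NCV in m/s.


Distance = (39 - 17) / 100 = 0.22 m
dt = (7.5 - 1.7) / 1000 = 0.0058 s
NCV = dist / dt = 37.93 m/s


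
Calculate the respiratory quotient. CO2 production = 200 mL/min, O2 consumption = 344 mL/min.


RQ = VCO2 / VO2
RQ = 200 / 344
RQ = 0.5814


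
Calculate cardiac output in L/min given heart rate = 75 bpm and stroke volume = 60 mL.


CO = HR * SV
CO = 75 * 60 / 1000
CO = 4.5 L/min


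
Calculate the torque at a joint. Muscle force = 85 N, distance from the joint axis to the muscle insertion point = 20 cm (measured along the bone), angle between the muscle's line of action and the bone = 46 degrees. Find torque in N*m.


Torque = F * d * sin(theta)   (moment arm = d*sin(theta))
d = 20 cm = 0.2 m
Torque = 85 * 0.2 * sin(46)
Torque = 12.23 N*m


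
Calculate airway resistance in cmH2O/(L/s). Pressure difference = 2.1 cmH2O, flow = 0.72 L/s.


R = dP / flow
R = 2.1 / 0.72
R = 2.917 cmH2O/(L/s)


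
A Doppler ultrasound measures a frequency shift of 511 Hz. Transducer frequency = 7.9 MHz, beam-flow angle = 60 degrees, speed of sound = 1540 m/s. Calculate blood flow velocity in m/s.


v = fd * c / (2 * f0 * cos(theta))
v = 511 * 1540 / (2 * 7.9000e+06 * cos(60))
v = 0.09961 m/s


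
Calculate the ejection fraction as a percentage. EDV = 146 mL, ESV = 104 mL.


SV = EDV - ESV = 146 - 104 = 42 mL
EF = SV/EDV * 100 = 42/146 * 100
EF = 28.77%


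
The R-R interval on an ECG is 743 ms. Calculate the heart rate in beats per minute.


HR = 60 / RR_interval(s)
RR = 743 ms = 0.743 s
HR = 60 / 0.743 = 80.75 bpm


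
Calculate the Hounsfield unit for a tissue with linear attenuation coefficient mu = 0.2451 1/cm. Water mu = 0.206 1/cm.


HU = ((mu_tissue - mu_water) / mu_water) * 1000
HU = ((0.2451 - 0.206) / 0.206) * 1000
HU = 189.8


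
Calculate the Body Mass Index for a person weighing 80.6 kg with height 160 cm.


BMI = weight / height^2
height = 160 cm = 1.6 m
BMI = 80.6 / 1.6^2
BMI = 31.48 kg/m^2


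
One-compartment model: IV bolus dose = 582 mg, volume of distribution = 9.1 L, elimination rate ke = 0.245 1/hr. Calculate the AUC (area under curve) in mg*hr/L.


C0 = Dose/Vd = 582/9.1 = 63.956 mg/L
AUC = C0/ke = 63.956/0.245
AUC = 261 mg*hr/L


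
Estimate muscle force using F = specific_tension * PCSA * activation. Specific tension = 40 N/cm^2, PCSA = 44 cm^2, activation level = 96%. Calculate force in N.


F = sigma * PCSA * activation
F = 40 * 44 * 0.96
F = 1690 N


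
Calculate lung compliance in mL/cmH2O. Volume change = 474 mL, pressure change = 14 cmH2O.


C = dV / dP
C = 474 / 14
C = 33.86 mL/cmH2O


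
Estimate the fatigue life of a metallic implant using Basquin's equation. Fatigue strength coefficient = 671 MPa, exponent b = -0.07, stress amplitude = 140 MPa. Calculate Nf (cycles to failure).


sigma_a = sigma_f' * (2Nf)^b
2Nf = (sigma_a/sigma_f')^(1/b)
2Nf = (140/671)^(1/-0.07)
2Nf = 5.2817562e+09
Nf = 2.6409e+09


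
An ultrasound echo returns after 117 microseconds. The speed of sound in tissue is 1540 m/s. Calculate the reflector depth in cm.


depth = c * t / 2
t = 117 us = 1.1700e-04 s
depth = 1540 * 1.1700e-04 / 2
depth = 0.09009 m = 9.009 cm


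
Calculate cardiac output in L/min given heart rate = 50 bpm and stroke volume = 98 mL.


CO = HR * SV
CO = 50 * 98 / 1000
CO = 4.9 L/min


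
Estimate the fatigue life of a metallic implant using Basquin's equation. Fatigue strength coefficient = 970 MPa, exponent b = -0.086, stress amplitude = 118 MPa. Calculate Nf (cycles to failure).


sigma_a = sigma_f' * (2Nf)^b
2Nf = (sigma_a/sigma_f')^(1/b)
2Nf = (118/970)^(1/-0.086)
2Nf = 4.3476306e+10
Nf = 2.1738e+10


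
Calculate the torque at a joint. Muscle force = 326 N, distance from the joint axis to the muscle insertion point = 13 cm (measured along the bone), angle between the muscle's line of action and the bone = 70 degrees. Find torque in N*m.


Torque = F * d * sin(theta)   (moment arm = d*sin(theta))
d = 13 cm = 0.13 m
Torque = 326 * 0.13 * sin(70)
Torque = 39.82 N*m


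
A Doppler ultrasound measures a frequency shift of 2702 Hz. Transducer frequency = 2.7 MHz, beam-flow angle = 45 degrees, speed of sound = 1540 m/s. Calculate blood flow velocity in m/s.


v = fd * c / (2 * f0 * cos(theta))
v = 2702 * 1540 / (2 * 2.7000e+06 * cos(45))
v = 1.09 m/s


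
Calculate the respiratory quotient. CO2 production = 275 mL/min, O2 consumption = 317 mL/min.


RQ = VCO2 / VO2
RQ = 275 / 317
RQ = 0.8675


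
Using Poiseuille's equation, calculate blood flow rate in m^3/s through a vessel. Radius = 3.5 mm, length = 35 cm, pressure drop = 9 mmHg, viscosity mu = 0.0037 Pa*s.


Q = pi*r^4*dP / (8*mu*L)
r = 0.0035 m, L = 0.35 m
dP = 9 mmHg = 1199.898 Pa
Q = 5.4602e-05 m^3/s


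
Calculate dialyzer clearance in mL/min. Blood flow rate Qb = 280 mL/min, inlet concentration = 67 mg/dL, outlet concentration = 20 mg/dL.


K = Qb * (Cb_in - Cb_out) / Cb_in
K = 280 * (67 - 20) / 67
K = 196.4 mL/min


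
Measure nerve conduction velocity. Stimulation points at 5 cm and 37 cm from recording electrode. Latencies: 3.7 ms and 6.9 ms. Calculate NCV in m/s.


Distance = (37 - 5) / 100 = 0.32 m
dt = (6.9 - 3.7) / 1000 = 0.0032 s
NCV = dist / dt = 100 m/s


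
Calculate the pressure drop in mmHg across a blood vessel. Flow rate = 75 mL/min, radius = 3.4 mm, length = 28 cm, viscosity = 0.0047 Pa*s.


dP = 8*mu*L*Q / (pi*r^4)
Q = 75 mL/min = 1.25e-06 m^3/s
dP = 31.3466 Pa = 31.3466 / 133.322 mmHg = 0.2351 mmHg


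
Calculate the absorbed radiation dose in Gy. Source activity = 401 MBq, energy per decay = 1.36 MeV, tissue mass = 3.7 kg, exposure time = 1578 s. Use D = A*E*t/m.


A = 401 MBq = 4.0100e+08 Bq
E = 1.36 MeV = 2.17872e-13 J
D = A*E*t/m = 4.0100e+08*2.17872e-13*1578/3.7
D = 0.03726 Gy


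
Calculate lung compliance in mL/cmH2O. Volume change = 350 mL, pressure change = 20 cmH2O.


C = dV / dP
C = 350 / 20
C = 17.5 mL/cmH2O


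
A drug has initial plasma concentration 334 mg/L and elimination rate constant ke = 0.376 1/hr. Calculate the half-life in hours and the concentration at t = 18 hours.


t_half = ln(2) / ke = 0.693147 / 0.376 = 1.843 hr
C(t) = C0 * exp(-ke*t) = 334 * exp(-0.376*18)
C(18) = 0.3841 mg/L


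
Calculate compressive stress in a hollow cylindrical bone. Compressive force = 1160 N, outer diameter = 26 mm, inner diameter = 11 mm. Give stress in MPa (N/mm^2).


A = pi*(r_o^2 - r_i^2)
r_o = 13 mm, r_i = 5.5 mm
A = 435.896 mm^2
sigma = F/A = 1160 / 435.896
sigma = 2.661 MPa


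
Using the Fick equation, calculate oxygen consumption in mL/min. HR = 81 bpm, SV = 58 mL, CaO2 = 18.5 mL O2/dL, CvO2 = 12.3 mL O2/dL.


CO = HR*SV = 81*58/1000 = 4.698 L/min
a-v O2 diff = 18.5 - 12.3 = 6.2 mL/dL
VO2 = CO * (CaO2-CvO2) * 10 dL/L
VO2 = 4.698 * 6.2 * 10
VO2 = 291.3 mL/min


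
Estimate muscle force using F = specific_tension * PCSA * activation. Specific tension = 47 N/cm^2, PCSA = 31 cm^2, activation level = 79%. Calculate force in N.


F = sigma * PCSA * activation
F = 47 * 31 * 0.79
F = 1151 N


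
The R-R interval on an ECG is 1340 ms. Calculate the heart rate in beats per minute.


HR = 60 / RR_interval(s)
RR = 1340 ms = 1.34 s
HR = 60 / 1.34 = 44.78 bpm


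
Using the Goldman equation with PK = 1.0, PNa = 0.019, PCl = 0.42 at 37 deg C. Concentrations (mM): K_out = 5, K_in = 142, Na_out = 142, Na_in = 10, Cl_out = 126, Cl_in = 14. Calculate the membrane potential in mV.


Vm = (RT/F)*ln((PK*Ko + PNa*Nao + PCl*Cli)/(PK*Ki + PNa*Nai + PCl*Clo))
Numer = 13.578, Denom = 195.11
Vm = -71.23 mV


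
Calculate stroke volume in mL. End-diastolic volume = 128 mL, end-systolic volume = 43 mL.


SV = EDV - ESV
SV = 128 - 43
SV = 85 mL


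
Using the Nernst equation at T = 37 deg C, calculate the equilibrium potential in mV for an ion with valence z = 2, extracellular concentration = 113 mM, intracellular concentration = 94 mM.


E = (RT/(zF)) * ln(C_out/C_in)
T = 37 + 273.15 = 310.15 K
E = (8.314 * 310.15 / (2 * 96485)) * ln(113/94)
E = 2.46 mV


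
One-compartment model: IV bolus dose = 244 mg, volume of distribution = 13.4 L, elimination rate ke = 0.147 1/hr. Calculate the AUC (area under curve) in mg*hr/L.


C0 = Dose/Vd = 244/13.4 = 18.209 mg/L
AUC = C0/ke = 18.209/0.147
AUC = 123.9 mg*hr/L


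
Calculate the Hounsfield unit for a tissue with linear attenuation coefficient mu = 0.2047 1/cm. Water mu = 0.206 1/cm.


HU = ((mu_tissue - mu_water) / mu_water) * 1000
HU = ((0.2047 - 0.206) / 0.206) * 1000
HU = -6.311


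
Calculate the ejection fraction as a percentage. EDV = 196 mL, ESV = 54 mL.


SV = EDV - ESV = 196 - 54 = 142 mL
EF = SV/EDV * 100 = 142/196 * 100
EF = 72.45%


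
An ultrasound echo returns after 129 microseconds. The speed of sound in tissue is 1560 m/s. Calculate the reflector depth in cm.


depth = c * t / 2
t = 129 us = 1.2900e-04 s
depth = 1560 * 1.2900e-04 / 2
depth = 0.10062 m = 10.062 cm


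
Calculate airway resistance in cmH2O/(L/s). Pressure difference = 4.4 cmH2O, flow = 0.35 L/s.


R = dP / flow
R = 4.4 / 0.35
R = 12.57 cmH2O/(L/s)


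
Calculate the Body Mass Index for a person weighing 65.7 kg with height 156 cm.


BMI = weight / height^2
height = 156 cm = 1.56 m
BMI = 65.7 / 1.56^2
BMI = 27 kg/m^2


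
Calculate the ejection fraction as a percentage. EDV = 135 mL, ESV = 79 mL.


SV = EDV - ESV = 135 - 79 = 56 mL
EF = SV/EDV * 100 = 56/135 * 100
EF = 41.48%


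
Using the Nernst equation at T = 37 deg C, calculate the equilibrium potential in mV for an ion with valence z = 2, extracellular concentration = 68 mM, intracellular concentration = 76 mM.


E = (RT/(zF)) * ln(C_out/C_in)
T = 37 + 273.15 = 310.15 K
E = (8.314 * 310.15 / (2 * 96485)) * ln(68/76)
E = -1.486 mV


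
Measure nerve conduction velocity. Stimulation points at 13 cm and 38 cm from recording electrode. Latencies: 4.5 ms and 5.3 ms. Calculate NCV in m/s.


Distance = (38 - 13) / 100 = 0.25 m
dt = (5.3 - 4.5) / 1000 = 8.0000e-04 s
NCV = dist / dt = 312.5 m/s


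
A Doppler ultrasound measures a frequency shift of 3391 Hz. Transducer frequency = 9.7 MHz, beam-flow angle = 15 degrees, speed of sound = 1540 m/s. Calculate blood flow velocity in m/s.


v = fd * c / (2 * f0 * cos(theta))
v = 3391 * 1540 / (2 * 9.7000e+06 * cos(15))
v = 0.2787 m/s


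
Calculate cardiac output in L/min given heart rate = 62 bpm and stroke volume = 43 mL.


CO = HR * SV
CO = 62 * 43 / 1000
CO = 2.666 L/min


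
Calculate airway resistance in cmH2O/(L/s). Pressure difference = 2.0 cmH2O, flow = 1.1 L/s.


R = dP / flow
R = 2.0 / 1.1
R = 1.818 cmH2O/(L/s)


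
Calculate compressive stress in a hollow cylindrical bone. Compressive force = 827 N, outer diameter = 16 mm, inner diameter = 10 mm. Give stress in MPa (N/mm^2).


A = pi*(r_o^2 - r_i^2)
r_o = 8 mm, r_i = 5 mm
A = 122.522 mm^2
sigma = F/A = 827 / 122.522
sigma = 6.75 MPa


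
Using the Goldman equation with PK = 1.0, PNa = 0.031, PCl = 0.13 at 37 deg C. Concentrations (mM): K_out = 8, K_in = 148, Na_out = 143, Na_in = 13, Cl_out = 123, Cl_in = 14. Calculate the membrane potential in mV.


Vm = (RT/F)*ln((PK*Ko + PNa*Nao + PCl*Cli)/(PK*Ki + PNa*Nai + PCl*Clo))
Numer = 14.253, Denom = 164.393
Vm = -65.35 mV


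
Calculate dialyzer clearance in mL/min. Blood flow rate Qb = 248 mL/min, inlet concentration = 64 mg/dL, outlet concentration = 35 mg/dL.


K = Qb * (Cb_in - Cb_out) / Cb_in
K = 248 * (64 - 35) / 64
K = 112.4 mL/min


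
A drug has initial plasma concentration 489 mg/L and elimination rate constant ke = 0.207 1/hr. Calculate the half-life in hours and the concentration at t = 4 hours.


t_half = ln(2) / ke = 0.693147 / 0.207 = 3.349 hr
C(t) = C0 * exp(-ke*t) = 489 * exp(-0.207*4)
C(4) = 213.7 mg/L


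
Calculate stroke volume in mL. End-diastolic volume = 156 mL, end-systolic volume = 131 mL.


SV = EDV - ESV
SV = 156 - 131
SV = 25 mL


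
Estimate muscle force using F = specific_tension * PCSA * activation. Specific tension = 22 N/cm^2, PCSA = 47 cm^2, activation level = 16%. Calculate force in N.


F = sigma * PCSA * activation
F = 22 * 47 * 0.16
F = 165.4 N


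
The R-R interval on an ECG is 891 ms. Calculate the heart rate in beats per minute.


HR = 60 / RR_interval(s)
RR = 891 ms = 0.891 s
HR = 60 / 0.891 = 67.34 bpm


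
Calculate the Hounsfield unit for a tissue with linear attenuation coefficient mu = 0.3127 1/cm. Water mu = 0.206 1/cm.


HU = ((mu_tissue - mu_water) / mu_water) * 1000
HU = ((0.3127 - 0.206) / 0.206) * 1000
HU = 518


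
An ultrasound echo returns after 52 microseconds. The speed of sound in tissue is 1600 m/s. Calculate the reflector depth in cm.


depth = c * t / 2
t = 52 us = 5.2000e-05 s
depth = 1600 * 5.2000e-05 / 2
depth = 0.0416 m = 4.16 cm


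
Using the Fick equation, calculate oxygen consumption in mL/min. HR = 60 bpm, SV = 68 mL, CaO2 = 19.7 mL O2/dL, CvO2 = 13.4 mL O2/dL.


CO = HR*SV = 60*68/1000 = 4.08 L/min
a-v O2 diff = 19.7 - 13.4 = 6.3 mL/dL
VO2 = CO * (CaO2-CvO2) * 10 dL/L
VO2 = 4.08 * 6.3 * 10
VO2 = 257 mL/min


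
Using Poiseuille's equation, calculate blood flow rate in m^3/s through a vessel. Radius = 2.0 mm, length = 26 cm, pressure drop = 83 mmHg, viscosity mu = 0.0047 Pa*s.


Q = pi*r^4*dP / (8*mu*L)
r = 0.002 m, L = 0.26 m
dP = 83 mmHg = 11065.726 Pa
Q = 5.6897e-05 m^3/s


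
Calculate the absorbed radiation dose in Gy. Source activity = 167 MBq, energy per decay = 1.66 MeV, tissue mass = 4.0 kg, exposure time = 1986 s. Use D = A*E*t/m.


A = 167 MBq = 1.6700e+08 Bq
E = 1.66 MeV = 2.65932e-13 J
D = A*E*t/m = 1.6700e+08*2.65932e-13*1986/4.0
D = 0.02205 Gy


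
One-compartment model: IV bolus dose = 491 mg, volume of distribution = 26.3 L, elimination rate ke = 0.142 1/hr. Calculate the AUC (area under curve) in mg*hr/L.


C0 = Dose/Vd = 491/26.3 = 18.6692 mg/L
AUC = C0/ke = 18.6692/0.142
AUC = 131.5 mg*hr/L


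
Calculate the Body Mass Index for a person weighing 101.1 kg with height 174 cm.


BMI = weight / height^2
height = 174 cm = 1.74 m
BMI = 101.1 / 1.74^2
BMI = 33.39 kg/m^2


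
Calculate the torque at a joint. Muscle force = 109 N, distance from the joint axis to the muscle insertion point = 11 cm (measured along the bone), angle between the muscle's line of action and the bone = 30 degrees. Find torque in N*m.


Torque = F * d * sin(theta)   (moment arm = d*sin(theta))
d = 11 cm = 0.11 m
Torque = 109 * 0.11 * sin(30)
Torque = 5.995 N*m


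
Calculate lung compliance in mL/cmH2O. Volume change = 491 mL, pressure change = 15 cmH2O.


C = dV / dP
C = 491 / 15
C = 32.73 mL/cmH2O


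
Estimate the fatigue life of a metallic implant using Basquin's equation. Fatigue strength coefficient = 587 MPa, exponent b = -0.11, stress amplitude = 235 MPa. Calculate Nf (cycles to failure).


sigma_a = sigma_f' * (2Nf)^b
2Nf = (sigma_a/sigma_f')^(1/b)
2Nf = (235/587)^(1/-0.11)
2Nf = 4114.1005
Nf = 2057


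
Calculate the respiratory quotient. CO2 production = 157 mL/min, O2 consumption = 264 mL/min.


RQ = VCO2 / VO2
RQ = 157 / 264
RQ = 0.5947


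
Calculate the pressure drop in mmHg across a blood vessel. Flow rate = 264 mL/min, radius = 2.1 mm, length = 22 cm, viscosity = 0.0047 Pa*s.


dP = 8*mu*L*Q / (pi*r^4)
Q = 264 mL/min = 4.4e-06 m^3/s
dP = 595.712 Pa = 595.712 / 133.322 mmHg = 4.468 mmHg


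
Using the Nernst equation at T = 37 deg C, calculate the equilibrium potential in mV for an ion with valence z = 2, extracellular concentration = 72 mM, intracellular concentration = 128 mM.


E = (RT/(zF)) * ln(C_out/C_in)
T = 37 + 273.15 = 310.15 K
E = (8.314 * 310.15 / (2 * 96485)) * ln(72/128)
E = -7.688 mV


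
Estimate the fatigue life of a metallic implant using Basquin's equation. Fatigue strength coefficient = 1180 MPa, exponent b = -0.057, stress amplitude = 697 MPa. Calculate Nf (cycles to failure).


sigma_a = sigma_f' * (2Nf)^b
2Nf = (sigma_a/sigma_f')^(1/b)
2Nf = (697/1180)^(1/-0.057)
2Nf = 10265.734
Nf = 5133


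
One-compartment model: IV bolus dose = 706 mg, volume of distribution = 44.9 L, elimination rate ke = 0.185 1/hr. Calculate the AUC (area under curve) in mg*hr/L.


C0 = Dose/Vd = 706/44.9 = 15.7238 mg/L
AUC = C0/ke = 15.7238/0.185
AUC = 84.99 mg*hr/L


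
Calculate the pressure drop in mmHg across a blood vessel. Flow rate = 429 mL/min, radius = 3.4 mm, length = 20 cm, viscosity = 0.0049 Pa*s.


dP = 8*mu*L*Q / (pi*r^4)
Q = 429 mL/min = 7.15e-06 m^3/s
dP = 133.523 Pa = 133.523 / 133.322 mmHg = 1.002 mmHg


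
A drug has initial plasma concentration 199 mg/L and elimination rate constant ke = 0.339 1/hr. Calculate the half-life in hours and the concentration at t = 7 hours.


t_half = ln(2) / ke = 0.693147 / 0.339 = 2.045 hr
C(t) = C0 * exp(-ke*t) = 199 * exp(-0.339*7)
C(7) = 18.55 mg/L


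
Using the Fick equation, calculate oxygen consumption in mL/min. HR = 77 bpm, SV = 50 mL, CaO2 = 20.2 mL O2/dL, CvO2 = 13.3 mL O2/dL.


CO = HR*SV = 77*50/1000 = 3.85 L/min
a-v O2 diff = 20.2 - 13.3 = 6.9 mL/dL
VO2 = CO * (CaO2-CvO2) * 10 dL/L
VO2 = 3.85 * 6.9 * 10
VO2 = 265.6 mL/min


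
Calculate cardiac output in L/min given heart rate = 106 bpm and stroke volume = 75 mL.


CO = HR * SV
CO = 106 * 75 / 1000
CO = 7.95 L/min


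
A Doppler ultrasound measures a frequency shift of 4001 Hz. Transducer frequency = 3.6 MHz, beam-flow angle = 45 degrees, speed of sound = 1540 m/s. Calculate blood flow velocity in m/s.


v = fd * c / (2 * f0 * cos(theta))
v = 4001 * 1540 / (2 * 3.6000e+06 * cos(45))
v = 1.21 m/s


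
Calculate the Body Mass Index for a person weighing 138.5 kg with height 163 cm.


BMI = weight / height^2
height = 163 cm = 1.63 m
BMI = 138.5 / 1.63^2
BMI = 52.13 kg/m^2


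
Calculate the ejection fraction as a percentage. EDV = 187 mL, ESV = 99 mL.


SV = EDV - ESV = 187 - 99 = 88 mL
EF = SV/EDV * 100 = 88/187 * 100
EF = 47.06%


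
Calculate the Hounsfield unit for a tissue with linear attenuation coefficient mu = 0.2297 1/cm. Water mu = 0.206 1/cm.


HU = ((mu_tissue - mu_water) / mu_water) * 1000
HU = ((0.2297 - 0.206) / 0.206) * 1000
HU = 115


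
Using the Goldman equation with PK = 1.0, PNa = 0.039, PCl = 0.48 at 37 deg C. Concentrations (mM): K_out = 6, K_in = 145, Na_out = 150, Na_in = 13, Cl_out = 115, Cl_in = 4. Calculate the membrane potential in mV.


Vm = (RT/F)*ln((PK*Ko + PNa*Nao + PCl*Cli)/(PK*Ki + PNa*Nai + PCl*Clo))
Numer = 13.77, Denom = 200.707
Vm = -71.61 mV


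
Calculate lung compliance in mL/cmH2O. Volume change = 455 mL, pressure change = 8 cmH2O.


C = dV / dP
C = 455 / 8
C = 56.88 mL/cmH2O


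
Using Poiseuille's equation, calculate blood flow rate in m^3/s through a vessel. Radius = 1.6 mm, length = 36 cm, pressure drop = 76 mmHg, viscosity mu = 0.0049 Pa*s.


Q = pi*r^4*dP / (8*mu*L)
r = 0.0016 m, L = 0.36 m
dP = 76 mmHg = 10132.472 Pa
Q = 1.4783e-05 m^3/s


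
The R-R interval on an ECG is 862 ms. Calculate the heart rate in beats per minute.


HR = 60 / RR_interval(s)
RR = 862 ms = 0.862 s
HR = 60 / 0.862 = 69.61 bpm


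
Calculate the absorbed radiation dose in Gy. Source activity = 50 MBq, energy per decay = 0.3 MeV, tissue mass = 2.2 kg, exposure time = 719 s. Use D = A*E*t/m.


A = 50 MBq = 5.0000e+07 Bq
E = 0.3 MeV = 4.806e-14 J
D = A*E*t/m = 5.0000e+07*4.806e-14*719/2.2
D = 7.8534e-04 Gy


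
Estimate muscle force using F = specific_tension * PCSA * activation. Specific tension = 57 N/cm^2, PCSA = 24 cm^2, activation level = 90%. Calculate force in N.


F = sigma * PCSA * activation
F = 57 * 24 * 0.9
F = 1231 N


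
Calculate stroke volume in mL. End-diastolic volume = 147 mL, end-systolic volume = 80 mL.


SV = EDV - ESV
SV = 147 - 80
SV = 67 mL


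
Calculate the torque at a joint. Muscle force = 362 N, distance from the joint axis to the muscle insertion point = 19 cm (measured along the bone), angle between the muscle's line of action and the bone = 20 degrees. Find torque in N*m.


Torque = F * d * sin(theta)   (moment arm = d*sin(theta))
d = 19 cm = 0.19 m
Torque = 362 * 0.19 * sin(20)
Torque = 23.52 N*m


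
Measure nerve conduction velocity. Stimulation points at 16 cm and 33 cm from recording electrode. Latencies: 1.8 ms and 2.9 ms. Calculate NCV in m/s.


Distance = (33 - 16) / 100 = 0.17 m
dt = (2.9 - 1.8) / 1000 = 0.0011 s
NCV = dist / dt = 154.5 m/s


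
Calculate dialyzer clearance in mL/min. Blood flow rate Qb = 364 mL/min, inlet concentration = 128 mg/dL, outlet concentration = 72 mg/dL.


K = Qb * (Cb_in - Cb_out) / Cb_in
K = 364 * (128 - 72) / 128
K = 159.2 mL/min


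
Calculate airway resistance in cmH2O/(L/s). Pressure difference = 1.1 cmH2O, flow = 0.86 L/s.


R = dP / flow
R = 1.1 / 0.86
R = 1.279 cmH2O/(L/s)


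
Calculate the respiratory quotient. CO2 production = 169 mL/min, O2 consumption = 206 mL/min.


RQ = VCO2 / VO2
RQ = 169 / 206
RQ = 0.8204


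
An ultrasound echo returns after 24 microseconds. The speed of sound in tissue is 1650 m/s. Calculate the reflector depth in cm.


depth = c * t / 2
t = 24 us = 2.4000e-05 s
depth = 1650 * 2.4000e-05 / 2
depth = 0.0198 m = 1.98 cm


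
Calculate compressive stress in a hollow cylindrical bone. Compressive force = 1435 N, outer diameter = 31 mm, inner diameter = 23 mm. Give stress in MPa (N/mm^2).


A = pi*(r_o^2 - r_i^2)
r_o = 15.5 mm, r_i = 11.5 mm
A = 339.292 mm^2
sigma = F/A = 1435 / 339.292
sigma = 4.229 MPa


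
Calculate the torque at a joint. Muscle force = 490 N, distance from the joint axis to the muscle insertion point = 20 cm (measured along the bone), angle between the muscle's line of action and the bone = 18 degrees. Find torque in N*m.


Torque = F * d * sin(theta)   (moment arm = d*sin(theta))
d = 20 cm = 0.2 m
Torque = 490 * 0.2 * sin(18)
Torque = 30.28 N*m


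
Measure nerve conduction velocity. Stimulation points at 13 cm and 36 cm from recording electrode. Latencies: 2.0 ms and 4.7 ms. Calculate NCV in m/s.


Distance = (36 - 13) / 100 = 0.23 m
dt = (4.7 - 2.0) / 1000 = 0.0027 s
NCV = dist / dt = 85.19 m/s


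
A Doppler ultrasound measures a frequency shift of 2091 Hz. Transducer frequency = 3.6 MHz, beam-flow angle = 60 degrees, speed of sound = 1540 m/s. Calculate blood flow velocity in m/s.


v = fd * c / (2 * f0 * cos(theta))
v = 2091 * 1540 / (2 * 3.6000e+06 * cos(60))
v = 0.8945 m/s


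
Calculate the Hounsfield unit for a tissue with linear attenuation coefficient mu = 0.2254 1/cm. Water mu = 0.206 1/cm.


HU = ((mu_tissue - mu_water) / mu_water) * 1000
HU = ((0.2254 - 0.206) / 0.206) * 1000
HU = 94.17


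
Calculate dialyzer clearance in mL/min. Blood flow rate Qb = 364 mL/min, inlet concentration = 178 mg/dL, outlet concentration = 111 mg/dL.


K = Qb * (Cb_in - Cb_out) / Cb_in
K = 364 * (178 - 111) / 178
K = 137 mL/min


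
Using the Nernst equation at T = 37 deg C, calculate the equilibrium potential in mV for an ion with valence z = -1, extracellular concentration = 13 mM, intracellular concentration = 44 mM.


E = (RT/(zF)) * ln(C_out/C_in)
T = 37 + 273.15 = 310.15 K
E = (8.314 * 310.15 / (-1 * 96485)) * ln(13/44)
E = 32.58 mV


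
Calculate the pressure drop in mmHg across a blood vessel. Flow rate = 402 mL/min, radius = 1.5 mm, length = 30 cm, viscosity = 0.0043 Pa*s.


dP = 8*mu*L*Q / (pi*r^4)
Q = 402 mL/min = 6.7e-06 m^3/s
dP = 4347.5 Pa = 4347.5 / 133.322 mmHg = 32.61 mmHg


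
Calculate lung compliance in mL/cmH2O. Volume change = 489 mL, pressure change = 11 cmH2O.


C = dV / dP
C = 489 / 11
C = 44.45 mL/cmH2O


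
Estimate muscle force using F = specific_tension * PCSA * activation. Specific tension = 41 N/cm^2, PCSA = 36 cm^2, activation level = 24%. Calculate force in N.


F = sigma * PCSA * activation
F = 41 * 36 * 0.24
F = 354.2 N


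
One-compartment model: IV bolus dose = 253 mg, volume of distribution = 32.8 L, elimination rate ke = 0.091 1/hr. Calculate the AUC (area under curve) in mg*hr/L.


C0 = Dose/Vd = 253/32.8 = 7.71341 mg/L
AUC = C0/ke = 7.71341/0.091
AUC = 84.76 mg*hr/L


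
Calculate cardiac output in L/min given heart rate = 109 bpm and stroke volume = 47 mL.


CO = HR * SV
CO = 109 * 47 / 1000
CO = 5.123 L/min


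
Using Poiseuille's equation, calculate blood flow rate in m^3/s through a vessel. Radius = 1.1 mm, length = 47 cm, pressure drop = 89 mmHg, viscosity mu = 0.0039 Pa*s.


Q = pi*r^4*dP / (8*mu*L)
r = 0.0011 m, L = 0.47 m
dP = 89 mmHg = 11865.658 Pa
Q = 3.7219e-06 m^3/s


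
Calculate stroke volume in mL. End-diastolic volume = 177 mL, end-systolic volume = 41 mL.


SV = EDV - ESV
SV = 177 - 41
SV = 136 mL


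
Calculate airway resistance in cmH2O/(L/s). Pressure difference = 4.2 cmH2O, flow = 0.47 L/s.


R = dP / flow
R = 4.2 / 0.47
R = 8.936 cmH2O/(L/s)


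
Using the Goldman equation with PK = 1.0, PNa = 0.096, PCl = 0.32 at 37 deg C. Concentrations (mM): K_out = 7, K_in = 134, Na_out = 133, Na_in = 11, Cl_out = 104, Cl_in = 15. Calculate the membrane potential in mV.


Vm = (RT/F)*ln((PK*Ko + PNa*Nao + PCl*Cli)/(PK*Ki + PNa*Nai + PCl*Clo))
Numer = 24.568, Denom = 168.336
Vm = -51.43 mV


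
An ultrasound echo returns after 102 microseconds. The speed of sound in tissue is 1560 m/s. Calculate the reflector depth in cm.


depth = c * t / 2
t = 102 us = 1.0200e-04 s
depth = 1560 * 1.0200e-04 / 2
depth = 0.07956 m = 7.956 cm


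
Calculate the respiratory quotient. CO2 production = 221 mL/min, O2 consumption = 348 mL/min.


RQ = VCO2 / VO2
RQ = 221 / 348
RQ = 0.6351


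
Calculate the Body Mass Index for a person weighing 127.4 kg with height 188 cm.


BMI = weight / height^2
height = 188 cm = 1.88 m
BMI = 127.4 / 1.88^2
BMI = 36.05 kg/m^2


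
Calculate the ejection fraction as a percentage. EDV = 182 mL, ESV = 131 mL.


SV = EDV - ESV = 182 - 131 = 51 mL
EF = SV/EDV * 100 = 51/182 * 100
EF = 28.02%


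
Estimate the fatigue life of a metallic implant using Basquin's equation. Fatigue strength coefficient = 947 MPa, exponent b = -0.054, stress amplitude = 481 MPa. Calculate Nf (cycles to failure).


sigma_a = sigma_f' * (2Nf)^b
2Nf = (sigma_a/sigma_f')^(1/b)
2Nf = (481/947)^(1/-0.054)
2Nf = 280697.75
Nf = 1.403e+05


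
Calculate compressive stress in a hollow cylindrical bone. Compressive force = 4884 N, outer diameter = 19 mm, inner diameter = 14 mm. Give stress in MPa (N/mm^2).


A = pi*(r_o^2 - r_i^2)
r_o = 9.5 mm, r_i = 7 mm
A = 129.591 mm^2
sigma = F/A = 4884 / 129.591
sigma = 37.69 MPa


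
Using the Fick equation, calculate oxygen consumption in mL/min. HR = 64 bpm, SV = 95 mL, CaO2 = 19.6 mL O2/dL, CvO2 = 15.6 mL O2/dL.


CO = HR*SV = 64*95/1000 = 6.08 L/min
a-v O2 diff = 19.6 - 15.6 = 4 mL/dL
VO2 = CO * (CaO2-CvO2) * 10 dL/L
VO2 = 6.08 * 4 * 10
VO2 = 243.2 mL/min


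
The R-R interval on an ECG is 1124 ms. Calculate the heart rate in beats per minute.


HR = 60 / RR_interval(s)
RR = 1124 ms = 1.124 s
HR = 60 / 1.124 = 53.38 bpm


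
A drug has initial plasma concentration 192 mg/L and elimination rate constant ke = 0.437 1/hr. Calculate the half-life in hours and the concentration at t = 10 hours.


t_half = ln(2) / ke = 0.693147 / 0.437 = 1.586 hr
C(t) = C0 * exp(-ke*t) = 192 * exp(-0.437*10)
C(10) = 2.429 mg/L


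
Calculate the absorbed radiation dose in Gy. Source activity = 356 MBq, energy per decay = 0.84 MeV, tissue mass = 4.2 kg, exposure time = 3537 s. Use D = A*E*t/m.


A = 356 MBq = 3.5600e+08 Bq
E = 0.84 MeV = 1.34568e-13 J
D = A*E*t/m = 3.5600e+08*1.34568e-13*3537/4.2
D = 0.04034 Gy


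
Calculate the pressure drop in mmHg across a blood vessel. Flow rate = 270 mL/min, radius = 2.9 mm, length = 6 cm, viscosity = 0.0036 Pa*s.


dP = 8*mu*L*Q / (pi*r^4)
Q = 270 mL/min = 4.5e-06 m^3/s
dP = 34.9957 Pa = 34.9957 / 133.322 mmHg = 0.2625 mmHg


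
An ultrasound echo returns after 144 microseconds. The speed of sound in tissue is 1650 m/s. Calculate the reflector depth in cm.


depth = c * t / 2
t = 144 us = 1.4400e-04 s
depth = 1650 * 1.4400e-04 / 2
depth = 0.1188 m = 11.88 cm


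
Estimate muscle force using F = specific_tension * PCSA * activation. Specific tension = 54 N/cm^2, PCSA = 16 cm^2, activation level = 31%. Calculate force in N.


F = sigma * PCSA * activation
F = 54 * 16 * 0.31
F = 267.8 N


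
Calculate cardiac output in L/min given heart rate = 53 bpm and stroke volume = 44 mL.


CO = HR * SV
CO = 53 * 44 / 1000
CO = 2.332 L/min


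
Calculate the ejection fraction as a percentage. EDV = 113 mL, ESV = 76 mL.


SV = EDV - ESV = 113 - 76 = 37 mL
EF = SV/EDV * 100 = 37/113 * 100
EF = 32.74%


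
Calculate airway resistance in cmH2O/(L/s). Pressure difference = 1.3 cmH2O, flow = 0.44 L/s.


R = dP / flow
R = 1.3 / 0.44
R = 2.955 cmH2O/(L/s)


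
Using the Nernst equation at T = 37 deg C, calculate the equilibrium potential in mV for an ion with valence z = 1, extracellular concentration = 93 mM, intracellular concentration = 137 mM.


E = (RT/(zF)) * ln(C_out/C_in)
T = 37 + 273.15 = 310.15 K
E = (8.314 * 310.15 / (1 * 96485)) * ln(93/137)
E = -10.35 mV


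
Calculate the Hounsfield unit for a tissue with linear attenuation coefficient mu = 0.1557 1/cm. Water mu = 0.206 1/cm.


HU = ((mu_tissue - mu_water) / mu_water) * 1000
HU = ((0.1557 - 0.206) / 0.206) * 1000
HU = -244.2


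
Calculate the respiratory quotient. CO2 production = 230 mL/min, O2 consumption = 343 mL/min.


RQ = VCO2 / VO2
RQ = 230 / 343
RQ = 0.6706


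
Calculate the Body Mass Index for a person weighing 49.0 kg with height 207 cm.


BMI = weight / height^2
height = 207 cm = 2.07 m
BMI = 49.0 / 2.07^2
BMI = 11.44 kg/m^2


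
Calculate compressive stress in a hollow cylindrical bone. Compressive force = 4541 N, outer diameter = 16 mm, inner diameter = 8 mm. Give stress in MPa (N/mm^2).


A = pi*(r_o^2 - r_i^2)
r_o = 8 mm, r_i = 4 mm
A = 150.796 mm^2
sigma = F/A = 4541 / 150.796
sigma = 30.11 MPa


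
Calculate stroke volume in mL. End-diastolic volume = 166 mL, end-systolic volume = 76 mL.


SV = EDV - ESV
SV = 166 - 76
SV = 90 mL


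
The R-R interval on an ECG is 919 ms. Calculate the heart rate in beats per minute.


HR = 60 / RR_interval(s)
RR = 919 ms = 0.919 s
HR = 60 / 0.919 = 65.29 bpm


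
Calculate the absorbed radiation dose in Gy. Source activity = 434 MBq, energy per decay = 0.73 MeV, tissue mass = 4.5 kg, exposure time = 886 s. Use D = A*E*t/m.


A = 434 MBq = 4.3400e+08 Bq
E = 0.73 MeV = 1.16946e-13 J
D = A*E*t/m = 4.3400e+08*1.16946e-13*886/4.5
D = 0.009993 Gy


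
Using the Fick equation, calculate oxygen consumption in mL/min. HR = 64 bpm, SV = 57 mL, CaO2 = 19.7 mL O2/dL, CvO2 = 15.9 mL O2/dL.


CO = HR*SV = 64*57/1000 = 3.648 L/min
a-v O2 diff = 19.7 - 15.9 = 3.8 mL/dL
VO2 = CO * (CaO2-CvO2) * 10 dL/L
VO2 = 3.648 * 3.8 * 10
VO2 = 138.6 mL/min


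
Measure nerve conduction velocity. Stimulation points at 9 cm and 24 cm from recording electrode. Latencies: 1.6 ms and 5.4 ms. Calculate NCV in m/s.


Distance = (24 - 9) / 100 = 0.15 m
dt = (5.4 - 1.6) / 1000 = 0.0038 s
NCV = dist / dt = 39.47 m/s


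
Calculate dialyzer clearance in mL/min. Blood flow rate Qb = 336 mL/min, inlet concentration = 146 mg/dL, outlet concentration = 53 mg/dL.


K = Qb * (Cb_in - Cb_out) / Cb_in
K = 336 * (146 - 53) / 146
K = 214 mL/min


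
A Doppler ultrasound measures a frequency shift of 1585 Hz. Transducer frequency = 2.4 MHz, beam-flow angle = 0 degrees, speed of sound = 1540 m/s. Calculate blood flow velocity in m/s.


v = fd * c / (2 * f0 * cos(theta))
v = 1585 * 1540 / (2 * 2.4000e+06 * cos(0))
v = 0.5085 m/s


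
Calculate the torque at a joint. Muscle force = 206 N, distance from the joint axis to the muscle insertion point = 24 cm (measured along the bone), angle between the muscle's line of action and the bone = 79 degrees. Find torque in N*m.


Torque = F * d * sin(theta)   (moment arm = d*sin(theta))
d = 24 cm = 0.24 m
Torque = 206 * 0.24 * sin(79)
Torque = 48.53 N*m


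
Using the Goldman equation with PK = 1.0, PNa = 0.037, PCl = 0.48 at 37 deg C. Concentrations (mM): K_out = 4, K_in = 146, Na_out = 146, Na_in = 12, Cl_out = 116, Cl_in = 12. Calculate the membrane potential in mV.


Vm = (RT/F)*ln((PK*Ko + PNa*Nao + PCl*Cli)/(PK*Ki + PNa*Nai + PCl*Clo))
Numer = 15.162, Denom = 202.124
Vm = -69.22 mV


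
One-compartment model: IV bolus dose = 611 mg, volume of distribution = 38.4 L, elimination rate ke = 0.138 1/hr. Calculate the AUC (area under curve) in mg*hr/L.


C0 = Dose/Vd = 611/38.4 = 15.9115 mg/L
AUC = C0/ke = 15.9115/0.138
AUC = 115.3 mg*hr/L


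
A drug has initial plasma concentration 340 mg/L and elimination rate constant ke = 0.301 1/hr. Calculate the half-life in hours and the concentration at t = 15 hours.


t_half = ln(2) / ke = 0.693147 / 0.301 = 2.303 hr
C(t) = C0 * exp(-ke*t) = 340 * exp(-0.301*15)
C(15) = 3.721 mg/L


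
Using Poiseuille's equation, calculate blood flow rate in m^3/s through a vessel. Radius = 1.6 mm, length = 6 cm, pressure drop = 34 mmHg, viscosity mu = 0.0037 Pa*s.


Q = pi*r^4*dP / (8*mu*L)
r = 0.0016 m, L = 0.06 m
dP = 34 mmHg = 4532.948 Pa
Q = 5.2549e-05 m^3/s


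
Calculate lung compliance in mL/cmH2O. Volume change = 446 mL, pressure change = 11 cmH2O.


C = dV / dP
C = 446 / 11
C = 40.55 mL/cmH2O


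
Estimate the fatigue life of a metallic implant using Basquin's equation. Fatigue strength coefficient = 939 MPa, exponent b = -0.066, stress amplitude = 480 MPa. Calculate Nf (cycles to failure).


sigma_a = sigma_f' * (2Nf)^b
2Nf = (sigma_a/sigma_f')^(1/b)
2Nf = (480/939)^(1/-0.066)
2Nf = 26032.779
Nf = 1.302e+04


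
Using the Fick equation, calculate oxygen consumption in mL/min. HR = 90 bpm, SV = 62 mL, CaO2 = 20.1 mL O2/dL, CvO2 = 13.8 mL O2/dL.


CO = HR*SV = 90*62/1000 = 5.58 L/min
a-v O2 diff = 20.1 - 13.8 = 6.3 mL/dL
VO2 = CO * (CaO2-CvO2) * 10 dL/L
VO2 = 5.58 * 6.3 * 10
VO2 = 351.5 mL/min


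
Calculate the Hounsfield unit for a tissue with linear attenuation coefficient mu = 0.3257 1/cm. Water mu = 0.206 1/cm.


HU = ((mu_tissue - mu_water) / mu_water) * 1000
HU = ((0.3257 - 0.206) / 0.206) * 1000
HU = 581.1


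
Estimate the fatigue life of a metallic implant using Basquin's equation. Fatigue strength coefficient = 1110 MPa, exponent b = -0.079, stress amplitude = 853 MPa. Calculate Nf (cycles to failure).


sigma_a = sigma_f' * (2Nf)^b
2Nf = (sigma_a/sigma_f')^(1/b)
2Nf = (853/1110)^(1/-0.079)
2Nf = 28.039579
Nf = 14.02


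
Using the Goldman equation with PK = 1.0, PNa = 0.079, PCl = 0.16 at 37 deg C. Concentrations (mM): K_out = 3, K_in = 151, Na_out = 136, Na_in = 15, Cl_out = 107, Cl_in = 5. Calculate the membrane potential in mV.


Vm = (RT/F)*ln((PK*Ko + PNa*Nao + PCl*Cli)/(PK*Ki + PNa*Nai + PCl*Clo))
Numer = 14.544, Denom = 169.305
Vm = -65.6 mV


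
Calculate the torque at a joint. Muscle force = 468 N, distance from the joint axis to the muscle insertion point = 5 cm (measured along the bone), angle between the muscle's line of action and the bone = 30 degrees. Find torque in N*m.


Torque = F * d * sin(theta)   (moment arm = d*sin(theta))
d = 5 cm = 0.05 m
Torque = 468 * 0.05 * sin(30)
Torque = 11.7 N*m


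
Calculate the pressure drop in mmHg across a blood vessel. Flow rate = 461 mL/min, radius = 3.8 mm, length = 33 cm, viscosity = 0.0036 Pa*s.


dP = 8*mu*L*Q / (pi*r^4)
Q = 461 mL/min = 7.68333e-06 m^3/s
dP = 111.474 Pa = 111.474 / 133.322 mmHg = 0.8361 mmHg


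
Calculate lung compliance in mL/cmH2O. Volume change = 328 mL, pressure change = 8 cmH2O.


C = dV / dP
C = 328 / 8
C = 41 mL/cmH2O


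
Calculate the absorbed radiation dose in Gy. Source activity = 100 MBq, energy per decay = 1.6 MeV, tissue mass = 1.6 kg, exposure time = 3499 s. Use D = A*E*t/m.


A = 100 MBq = 1.0000e+08 Bq
E = 1.6 MeV = 2.5632e-13 J
D = A*E*t/m = 1.0000e+08*2.5632e-13*3499/1.6
D = 0.05605 Gy


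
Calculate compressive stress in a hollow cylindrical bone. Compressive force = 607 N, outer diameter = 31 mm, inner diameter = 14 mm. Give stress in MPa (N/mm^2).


A = pi*(r_o^2 - r_i^2)
r_o = 15.5 mm, r_i = 7 mm
A = 600.83 mm^2
sigma = F/A = 607 / 600.83
sigma = 1.01 MPa


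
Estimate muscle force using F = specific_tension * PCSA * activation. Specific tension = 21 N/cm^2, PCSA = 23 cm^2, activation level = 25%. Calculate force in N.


F = sigma * PCSA * activation
F = 21 * 23 * 0.25
F = 120.8 N


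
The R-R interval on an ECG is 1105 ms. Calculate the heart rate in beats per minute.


HR = 60 / RR_interval(s)
RR = 1105 ms = 1.105 s
HR = 60 / 1.105 = 54.3 bpm


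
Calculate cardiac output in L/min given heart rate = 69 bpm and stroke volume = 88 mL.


CO = HR * SV
CO = 69 * 88 / 1000
CO = 6.072 L/min


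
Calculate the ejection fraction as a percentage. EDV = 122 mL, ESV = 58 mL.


SV = EDV - ESV = 122 - 58 = 64 mL
EF = SV/EDV * 100 = 64/122 * 100
EF = 52.46%


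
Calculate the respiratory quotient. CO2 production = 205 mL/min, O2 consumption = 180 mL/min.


RQ = VCO2 / VO2
RQ = 205 / 180
RQ = 1.139


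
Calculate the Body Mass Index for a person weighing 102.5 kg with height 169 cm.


BMI = weight / height^2
height = 169 cm = 1.69 m
BMI = 102.5 / 1.69^2
BMI = 35.89 kg/m^2


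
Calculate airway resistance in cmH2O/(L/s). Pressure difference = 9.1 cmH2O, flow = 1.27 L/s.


R = dP / flow
R = 9.1 / 1.27
R = 7.165 cmH2O/(L/s)


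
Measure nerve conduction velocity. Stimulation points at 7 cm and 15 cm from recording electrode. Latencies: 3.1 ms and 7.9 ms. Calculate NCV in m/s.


Distance = (15 - 7) / 100 = 0.08 m
dt = (7.9 - 3.1) / 1000 = 0.0048 s
NCV = dist / dt = 16.67 m/s


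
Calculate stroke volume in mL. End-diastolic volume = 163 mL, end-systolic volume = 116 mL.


SV = EDV - ESV
SV = 163 - 116
SV = 47 mL


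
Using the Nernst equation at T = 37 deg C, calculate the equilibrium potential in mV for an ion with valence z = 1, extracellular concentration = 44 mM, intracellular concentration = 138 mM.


E = (RT/(zF)) * ln(C_out/C_in)
T = 37 + 273.15 = 310.15 K
E = (8.314 * 310.15 / (1 * 96485)) * ln(44/138)
E = -30.55 mV


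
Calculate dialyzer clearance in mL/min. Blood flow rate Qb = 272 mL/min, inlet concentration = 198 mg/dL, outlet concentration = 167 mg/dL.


K = Qb * (Cb_in - Cb_out) / Cb_in
K = 272 * (198 - 167) / 198
K = 42.59 mL/min
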